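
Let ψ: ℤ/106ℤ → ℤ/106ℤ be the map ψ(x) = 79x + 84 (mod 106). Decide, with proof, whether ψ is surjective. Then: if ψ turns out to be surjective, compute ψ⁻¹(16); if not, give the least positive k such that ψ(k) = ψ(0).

Since gcd(79, 106) = 1, 79 is invertible modulo 106. Euclid's algorithm: 106 = 1·79 + 27, 79 = 2·27 + 25, 27 = 1·25 + 2, 25 = 12·2 + 1; back-substituting gives 1 = 51·79 − 38·106, so 79⁻¹ ≡ 51 (mod 106).
Then y ↦ 51(y − 84) is a two-sided inverse to ψ, so every y ∈ ℤ/106ℤ has a preimage.
Thus ψ is surjective.
Since ψ is surjective, we find ψ⁻¹(16): we need 79x ≡ 16 − 84 ≡ 38 (mod 106). Using 79⁻¹ = 51: x ≡ 51·38 = 1938 = 18·106 + 30, so x = 30.
Check: ψ(30) = 79·30 + 84 = 2454 = 23·106 + 16 ≡ 16 (mod 106).

30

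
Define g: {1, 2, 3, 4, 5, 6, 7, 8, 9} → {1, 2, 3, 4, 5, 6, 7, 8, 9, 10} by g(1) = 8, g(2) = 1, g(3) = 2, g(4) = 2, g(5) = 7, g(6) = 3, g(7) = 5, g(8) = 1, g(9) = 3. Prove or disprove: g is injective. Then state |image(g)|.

g(3) = 2 = g(4) with 3 ≠ 4, so g is not injective.
The image of g is {1, 2, 3, 5, 7, 8}, which has 6 elements.

6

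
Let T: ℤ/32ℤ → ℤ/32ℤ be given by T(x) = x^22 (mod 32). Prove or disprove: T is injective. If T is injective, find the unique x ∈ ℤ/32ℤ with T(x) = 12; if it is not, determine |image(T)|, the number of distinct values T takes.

5

T(0) = 0^22 = 0.
T(2): Repeated squaring mod 32: 2^1 ≡ 2, 2^2 ≡ 2² = 4, 2^4 ≡ 4² = 16, 2^8 ≡ 16² = 256 ≡ 0, 2^16 ≡ 0² = 0. Since 22 = 16 + 4 + 2, 2^22 ≡ 0·16·4: 0·16 = 0, then 0·4 = 0. So 2^22 ≡ 0 (mod 32).
So T(0) = T(2) = 0 while 0 ≠ 2, so T is not injective.
Since T is not injective, we determine |image(T)|. Computing x^22 mod 32 for each x (by repeated squaring, reducing mod 32 at every step), the values T(0), T(1), …, T(31) are: 0, 1, 0, 25, 0, 9, 0, 17, 0, 17, 0, 9, 0, 25, 0, 1, 0, 1, 0, 25, 0, 9, 0, 17, 0, 17, 0, 9, 0, 25, 0, 1.
The distinct values are {0, 1, 9, 17, 25}; there are 5 of them.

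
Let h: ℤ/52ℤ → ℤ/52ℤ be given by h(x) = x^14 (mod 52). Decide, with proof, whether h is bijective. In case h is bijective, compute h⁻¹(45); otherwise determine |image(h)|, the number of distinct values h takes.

14

h(12): Repeated squaring mod 52: 12^1 ≡ 12, 12^2 ≡ 12² = 144 ≡ 40, 12^4 ≡ 40² = 1600 ≡ 40, 12^8 ≡ 40² = 1600 ≡ 40. Since 14 = 8 + 4 + 2, 12^14 ≡ 40·40·40: 40·40 = 1600 ≡ 40, then 40·40 = 1600 ≡ 40. So 12^14 ≡ 40 (mod 52).
h(14): Repeated squaring mod 52: 14^1 ≡ 14, 14^2 ≡ 14² = 196 ≡ 40, 14^4 ≡ 40² = 1600 ≡ 40, 14^8 ≡ 40² = 1600 ≡ 40. Since 14 = 8 + 4 + 2, 14^14 ≡ 40·40·40: 40·40 = 1600 ≡ 40, then 40·40 = 1600 ≡ 40. So 14^14 ≡ 40 (mod 52).
So h(12) = h(14) = 40 while 12 ≠ 14, thus h is not injective, hence not bijective.
Since h is not bijective, we determine |image(h)|. Computing x^14 mod 52 for each x (by repeated squaring, reducing mod 52 at every step), the values h(0), h(1), …, h(51) are: 0, 1, 4, 9, 16, 25, 36, 49, 12, 29, 48, 17, 40, 13, 40, 17, 48, 29, 12, 49, 36, 25, 16, 9, 4, 1, 0, 1, 4, 9, 16, 25, 36, 49, 12, 29, 48, 17, 40, 13, 40, 17, 48, 29, 12, 49, 36, 25, 16, 9, 4, 1.
The distinct values are {0, 1, 4, 9, 12, 13, 16, 17, 25, 29, 36, 40, 48, 49}; there are 14 of them.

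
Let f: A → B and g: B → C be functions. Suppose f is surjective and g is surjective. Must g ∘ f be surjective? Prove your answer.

surjective

Let c ∈ C. Since g is surjective, there is b ∈ B with g(b) = c. Since f is surjective, there is a ∈ A with f(a) = b.
Then (g ∘ f)(a) = g(b) = c. So g ∘ f is surjective.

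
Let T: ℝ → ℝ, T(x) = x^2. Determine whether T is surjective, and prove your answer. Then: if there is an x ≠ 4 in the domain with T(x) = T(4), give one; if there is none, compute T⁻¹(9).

-4

Since 2 is even, x^2 ≥ 0 for all x ∈ ℝ, so −1 ∈ ℝ has no preimage. Therefore T is not surjective.
For the follow-up, such an x exists: taking x = −4 ∈ ℝ gives T(−4) = 16 = T(4) with −4 ≠ 4.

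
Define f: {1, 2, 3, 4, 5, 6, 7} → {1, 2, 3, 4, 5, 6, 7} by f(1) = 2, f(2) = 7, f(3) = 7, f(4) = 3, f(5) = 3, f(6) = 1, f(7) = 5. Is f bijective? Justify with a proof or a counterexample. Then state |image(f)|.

f(2) = 7 = f(3) with 2 ≠ 3, so f is not injective, hence not bijective.
The image of f is {1, 2, 3, 5, 7}, which has 5 elements.

5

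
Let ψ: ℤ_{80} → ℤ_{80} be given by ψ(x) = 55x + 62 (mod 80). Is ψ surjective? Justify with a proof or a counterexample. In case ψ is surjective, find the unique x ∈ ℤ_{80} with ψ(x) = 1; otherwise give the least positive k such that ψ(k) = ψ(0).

Since gcd(55, 80) = 5, we have 55x ≡ 0 (mod 5) for all x, so ψ(x) ≡ 2 (mod 5).
But 0 ≢ 2 (mod 5), so 0 ∈ ℤ_{80} has no preimage. So ψ is not surjective.
Since ψ is not surjective, we find the least positive k with ψ(k) = ψ(0): this means 55k ≡ 0 (mod 80), i.e. 80 ∣ 55k. Since gcd(55, 80) = 5, dividing through by 5 this holds exactly when 16 ∣ 11k, and as gcd(11, 16) = 1, exactly when 16 ∣ k.
The smallest positive such k is 16.

16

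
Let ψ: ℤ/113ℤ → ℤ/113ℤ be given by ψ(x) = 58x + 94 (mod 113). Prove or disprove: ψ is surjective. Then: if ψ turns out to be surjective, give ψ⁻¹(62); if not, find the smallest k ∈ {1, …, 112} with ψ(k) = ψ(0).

54

Since gcd(58, 113) = 1, 58 is invertible modulo 113. Euclid's algorithm: 113 = 1·58 + 55, 58 = 1·55 + 3, 55 = 18·3 + 1; back-substituting gives 1 = 76·58 − 39·113, so 58⁻¹ ≡ 76 (mod 113).
Then y ↦ 76(y − 94) is a two-sided inverse to ψ, so every y ∈ ℤ/113ℤ has a preimage.
So ψ is surjective.
Since ψ is surjective, we find ψ⁻¹(62): we need 58x ≡ 62 − 94 ≡ 81 (mod 113). Using 58⁻¹ = 76: x ≡ 76·81 = 6156 = 54·113 + 54, so x = 54.
Check: ψ(54) = 58·54 + 94 = 3226 = 28·113 + 62 ≡ 62 (mod 113).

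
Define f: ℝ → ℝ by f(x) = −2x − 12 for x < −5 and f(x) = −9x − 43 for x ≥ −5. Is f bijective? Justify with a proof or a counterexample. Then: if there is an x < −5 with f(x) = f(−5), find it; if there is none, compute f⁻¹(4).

Both pieces are strictly decreasing (slopes −2 and −9), so each is injective on its own interval.
The left piece maps (−∞, −5) onto (−2, ∞); the right piece maps [−5, ∞) onto (−∞, 2].
These images overlap. In particular f(−5) = 2 (right piece), and solving −2x − 12 = 2 on the left piece gives x = −7 < −5.
So f(−7) = f(−5) with −7 ≠ −5, and f is not injective, hence not bijective. This x = −7 is the requested value below −5.

-7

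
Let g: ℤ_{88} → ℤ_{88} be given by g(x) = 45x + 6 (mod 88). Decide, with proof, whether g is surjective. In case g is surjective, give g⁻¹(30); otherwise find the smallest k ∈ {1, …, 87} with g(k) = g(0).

Since gcd(45, 88) = 1, 45 is invertible modulo 88. Euclid's algorithm: 88 = 1·45 + 43, 45 = 1·43 + 2, 43 = 21·2 + 1; back-substituting gives 1 = 45·45 − 23·88, so 45⁻¹ ≡ 45 (mod 88).
Then y ↦ 45(y − 6) is a two-sided inverse to g, so every y ∈ ℤ_{88} has a preimage.
Thus g is surjective.
Since g is surjective, we compute g⁻¹(30): solve 45x + 6 ≡ 30 (mod 88), i.e. 45x ≡ 24 (mod 88).
Multiplying by 45⁻¹ = 45 gives x ≡ 45·24 = 1080 = 12·88 + 24 ≡ 24 (mod 88).
Check: g(24) = 45·24 + 6 = 1086 = 12·88 + 30 ≡ 30 (mod 88).

24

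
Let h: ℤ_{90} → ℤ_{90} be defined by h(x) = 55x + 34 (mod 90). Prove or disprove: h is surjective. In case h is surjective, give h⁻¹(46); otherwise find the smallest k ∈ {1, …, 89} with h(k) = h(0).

18

Since gcd(55, 90) = 5, we have 55x ≡ 0 (mod 5) for all x, so h(x) ≡ 4 (mod 5).
But 0 ≢ 4 (mod 5), so 0 ∈ ℤ_{90} has no preimage. Thus h is not surjective.
Since h is not surjective, we find the least positive k with h(k) = h(0): this means 55k ≡ 0 (mod 90), i.e. 90 ∣ 55k. Since gcd(55, 90) = 5, dividing through by 5 this holds exactly when 18 ∣ 11k, and as gcd(11, 18) = 1, exactly when 18 ∣ k.
The smallest positive such k is 18.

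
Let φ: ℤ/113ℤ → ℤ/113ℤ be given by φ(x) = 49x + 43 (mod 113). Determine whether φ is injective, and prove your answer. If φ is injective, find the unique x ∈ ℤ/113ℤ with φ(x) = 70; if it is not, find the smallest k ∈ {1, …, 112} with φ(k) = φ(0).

If φ(a) = φ(b), then 49a ≡ 49b (mod 113). Because gcd(49, 113) = 1, we may cancel 49 to get a ≡ b (mod 113).
Thus φ is injective.
We now compute 49⁻¹ mod 113 explicitly. Euclid's algorithm: 113 = 2·49 + 15, 49 = 3·15 + 4, 15 = 3·4 + 3, 4 = 1·3 + 1; back-substituting gives 1 = 30·49 − 13·113, so 49⁻¹ ≡ 30 (mod 113).
Since φ is injective, we compute φ⁻¹(70): solve 49x + 43 ≡ 70 (mod 113), i.e. 49x ≡ 27 (mod 113).
Multiplying by 49⁻¹ = 30 gives x ≡ 30·27 = 810 = 7·113 + 19 ≡ 19 (mod 113).
Check: φ(19) = 49·19 + 43 = 974 = 8·113 + 70 ≡ 70 (mod 113).

19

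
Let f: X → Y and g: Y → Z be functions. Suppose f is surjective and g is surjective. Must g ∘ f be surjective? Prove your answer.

surjective

Let c ∈ Z. Since g is surjective, there is b ∈ Y with g(b) = c. Since f is surjective, there is a ∈ X with f(a) = b.
Then (g ∘ f)(a) = g(b) = c. Therefore g ∘ f is surjective.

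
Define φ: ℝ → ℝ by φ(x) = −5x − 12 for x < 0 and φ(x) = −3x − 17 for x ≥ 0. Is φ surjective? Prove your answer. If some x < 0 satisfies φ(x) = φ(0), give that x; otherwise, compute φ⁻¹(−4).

Both pieces are strictly decreasing (slopes −5 and −3), so each is injective on its own interval.
The left piece maps (−∞, 0) onto (−12, ∞); the right piece maps [0, ∞) onto (−∞, −17].
The union (−12, ∞) ∪ (−∞, −17] omits the interval between −12 and −17; in particular −12 has no preimage. So φ is not surjective.
Because the two images are disjoint, no x < 0 has φ(x) = φ(0), so we compute φ⁻¹(−4): −4 lies in (−12, ∞), so solve −5x − 12 = −4: x = (−4 + 12)/(−5) = −8/5.

-8/5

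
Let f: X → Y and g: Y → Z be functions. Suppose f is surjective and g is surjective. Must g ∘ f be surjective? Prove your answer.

Let c ∈ Z. Since g is surjective, there is b ∈ Y with g(b) = c. Since f is surjective, there is a ∈ X with f(a) = b.
Then (g ∘ f)(a) = g(b) = c. So g ∘ f is surjective.

surjective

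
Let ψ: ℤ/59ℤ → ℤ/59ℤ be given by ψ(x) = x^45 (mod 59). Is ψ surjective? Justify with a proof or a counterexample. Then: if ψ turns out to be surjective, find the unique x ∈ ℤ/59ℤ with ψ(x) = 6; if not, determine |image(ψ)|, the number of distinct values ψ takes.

32

Since 59 is prime, the nonzero elements of ℤ/59ℤ form a cyclic group of order 58.
As gcd(45, 58) = 1, raising to the 45th power is a bijection on this group: if a^45 ≡ b^45 then (ab^{−1})^45 = 1, and the only element of order dividing gcd(45, 58) = 1 is 1, so a = b.
With ψ(0) = 0 this makes ψ injective on all of ℤ/59ℤ, hence bijective (finite equal-size domain and codomain). In particular ψ is surjective.
Since ψ is surjective, we find the preimage of 6. The inverse of x ↦ x^45 on (ℤ/59ℤ)^× is x ↦ x^49, because 45·49 = 2205 = 38·58 + 1 ≡ 1 (mod 58) and x^{58} = 1 for x ≠ 0 (Fermat). So ψ⁻¹(6) = 6^49 mod 59.
Repeated squaring mod 59: 6^1 ≡ 6, 6^2 ≡ 6² = 36, 6^4 ≡ 36² = 1296 ≡ 57, 6^8 ≡ 57² = 3249 ≡ 4, 6^16 ≡ 4² = 16, 6^32 ≡ 16² = 256 ≡ 20. Since 49 = 32 + 16 + 1, 6^49 ≡ 20·16·6: 20·16 = 320 ≡ 25, then 25·6 = 150 ≡ 32. So 6^49 ≡ 32 (mod 59).
Hence ψ⁻¹(6) = 32.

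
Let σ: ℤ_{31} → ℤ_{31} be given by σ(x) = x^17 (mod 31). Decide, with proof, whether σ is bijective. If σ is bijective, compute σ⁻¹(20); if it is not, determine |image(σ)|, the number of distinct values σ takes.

19

Since 31 is prime, the nonzero elements of ℤ_{31} form a cyclic group of order 30.
As gcd(17, 30) = 1, raising to the 17th power is a bijection on this group: if s^17 ≡ t^17 then (st^{−1})^17 = 1, and the only element of order dividing gcd(17, 30) = 1 is 1, so s = t.
With σ(0) = 0 this makes σ injective on all of ℤ_{31}, hence bijective (finite equal-size domain and codomain). In particular σ is bijective.
Since σ is bijective, we find the preimage of 20. The inverse of x ↦ x^17 on (ℤ_{31})^× is x ↦ x^23, because 17·23 = 391 = 13·30 + 1 ≡ 1 (mod 30) and x^{30} = 1 for x ≠ 0 (Fermat). So σ⁻¹(20) = 20^23 mod 31.
Repeated squaring mod 31: 20^1 ≡ 20, 20^2 ≡ 20² = 400 ≡ 28, 20^4 ≡ 28² = 784 ≡ 9, 20^8 ≡ 9² = 81 ≡ 19, 20^16 ≡ 19² = 361 ≡ 20. Since 23 = 16 + 4 + 2 + 1, 20^23 ≡ 20·9·28·20: 20·9 = 180 ≡ 25, then 25·28 = 700 ≡ 18, then 18·20 = 360 ≡ 19. So 20^23 ≡ 19 (mod 31).
Hence σ⁻¹(20) = 19.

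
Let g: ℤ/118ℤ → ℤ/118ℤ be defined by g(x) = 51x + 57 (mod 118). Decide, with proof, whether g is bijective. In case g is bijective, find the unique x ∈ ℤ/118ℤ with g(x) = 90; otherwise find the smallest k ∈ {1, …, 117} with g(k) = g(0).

By definition, g is injective when g(x_1) = g(x_2) forces x_1 = x_2.
Suppose g(x_1) = g(x_2) in ℤ/118ℤ. Then 51x_1 + 57 ≡ 51x_2 + 57 (mod 118), thus 51(x_1 − x_2) ≡ 0 (mod 118).
Since gcd(51, 118) = 1, 51 is invertible modulo 118, therefore x_1 − x_2 ≡ 0 (mod 118), i.e. x_1 = x_2.
We now compute 51⁻¹ mod 118 explicitly. Euclid's algorithm: 118 = 2·51 + 16, 51 = 3·16 + 3, 16 = 5·3 + 1; back-substituting gives 1 = 81·51 − 35·118, so 51⁻¹ ≡ 81 (mod 118).
Then y ↦ 81(y − 57) is a two-sided inverse to g, so every y ∈ ℤ/118ℤ has a preimage.
So g is bijective.
Since g is bijective, we compute g⁻¹(90): solve 51x + 57 ≡ 90 (mod 118), i.e. 51x ≡ 33 (mod 118).
Multiplying by 51⁻¹ = 81 gives x ≡ 81·33 = 2673 = 22·118 + 77 ≡ 77 (mod 118).
Check: g(77) = 51·77 + 57 = 3984 = 33·118 + 90 ≡ 90 (mod 118).

77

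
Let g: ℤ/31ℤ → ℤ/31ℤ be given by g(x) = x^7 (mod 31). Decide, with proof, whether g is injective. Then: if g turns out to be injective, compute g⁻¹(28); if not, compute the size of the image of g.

Since 31 is prime, the nonzero elements of ℤ/31ℤ form a cyclic group of order 30.
As gcd(7, 30) = 1, raising to the 7th power is a bijection on this group: if u^7 ≡ v^7 then (uv^{−1})^7 = 1, and the only element of order dividing gcd(7, 30) = 1 is 1, so u = v.
With g(0) = 0 this makes g injective on all of ℤ/31ℤ, hence bijective (finite equal-size domain and codomain). In particular g is injective.
Since g is injective, we find the preimage of 28. The inverse of x ↦ x^7 on (ℤ/31ℤ)^× is x ↦ x^13, because 7·13 = 91 = 3·30 + 1 ≡ 1 (mod 30) and x^{30} = 1 for x ≠ 0 (Fermat). So g⁻¹(28) = 28^13 mod 31.
Repeated squaring mod 31: 28^1 ≡ 28, 28^2 ≡ 28² = 784 ≡ 9, 28^4 ≡ 9² = 81 ≡ 19, 28^8 ≡ 19² = 361 ≡ 20. Since 13 = 8 + 4 + 1, 28^13 ≡ 20·19·28: 20·19 = 380 ≡ 8, then 8·28 = 224 ≡ 7. So 28^13 ≡ 7 (mod 31).
Hence g⁻¹(28) = 7.

7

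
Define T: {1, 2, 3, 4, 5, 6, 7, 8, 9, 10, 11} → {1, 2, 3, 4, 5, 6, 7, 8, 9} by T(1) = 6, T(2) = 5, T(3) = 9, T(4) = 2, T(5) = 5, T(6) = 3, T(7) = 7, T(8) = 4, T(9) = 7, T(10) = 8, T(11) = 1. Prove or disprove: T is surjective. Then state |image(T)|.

9

Every element of the codomain has a preimage: 1 = T(11), 2 = T(4), 3 = T(6), 4 = T(8), 5 = T(2), 6 = T(1), 7 = T(7), 8 = T(10), 9 = T(3).
Therefore T is surjective.
The image of T is {1, 2, 3, 4, 5, 6, 7, 8, 9}, which has 9 elements.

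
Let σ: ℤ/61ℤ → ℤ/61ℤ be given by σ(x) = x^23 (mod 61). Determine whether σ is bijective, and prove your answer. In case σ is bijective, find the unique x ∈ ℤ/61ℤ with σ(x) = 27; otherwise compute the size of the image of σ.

Since 61 is prime, the nonzero elements of ℤ/61ℤ form a cyclic group of order 60.
As gcd(23, 60) = 1, raising to the 23rd power is a bijection on this group: if s^23 ≡ t^23 then (st^{−1})^23 = 1, and the only element of order dividing gcd(23, 60) = 1 is 1, so s = t.
With σ(0) = 0 this makes σ injective on all of ℤ/61ℤ, hence bijective (finite equal-size domain and codomain). In particular σ is bijective.
Since σ is bijective, we find the preimage of 27. The inverse of x ↦ x^23 on (ℤ/61ℤ)^× is x ↦ x^47, because 23·47 = 1081 = 18·60 + 1 ≡ 1 (mod 60) and x^{60} = 1 for x ≠ 0 (Fermat). So σ⁻¹(27) = 27^47 mod 61.
Repeated squaring mod 61: 27^1 ≡ 27, 27^2 ≡ 27² = 729 ≡ 58, 27^4 ≡ 58² = 3364 ≡ 9, 27^8 ≡ 9² = 81 ≡ 20, 27^16 ≡ 20² = 400 ≡ 34, 27^32 ≡ 34² = 1156 ≡ 58. Since 47 = 32 + 8 + 4 + 2 + 1, 27^47 ≡ 58·20·9·58·27: 58·20 = 1160 ≡ 1, then 1·9 = 9, then 9·58 = 522 ≡ 34, then 34·27 = 918 ≡ 3. So 27^47 ≡ 3 (mod 61).
Hence σ⁻¹(27) = 3.

3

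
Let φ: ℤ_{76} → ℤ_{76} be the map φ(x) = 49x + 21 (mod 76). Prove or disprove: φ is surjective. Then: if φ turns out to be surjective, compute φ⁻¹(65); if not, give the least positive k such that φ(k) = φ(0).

4

Since gcd(49, 76) = 1, 49 is invertible modulo 76. Euclid's algorithm: 76 = 1·49 + 27, 49 = 1·27 + 22, 27 = 1·22 + 5, 22 = 4·5 + 2, 5 = 2·2 + 1; back-substituting gives 1 = 45·49 − 29·76, so 49⁻¹ ≡ 45 (mod 76).
Then y ↦ 45(y − 21) is a two-sided inverse to φ, so every y ∈ ℤ_{76} has a preimage.
Therefore φ is surjective.
Since φ is surjective, we compute φ⁻¹(65): solve 49x + 21 ≡ 65 (mod 76), i.e. 49x ≡ 44 (mod 76).
Multiplying by 49⁻¹ = 45 gives x ≡ 45·44 = 1980 = 26·76 + 4 ≡ 4 (mod 76).
Check: φ(4) = 49·4 + 21 = 217 = 2·76 + 65 ≡ 65 (mod 76).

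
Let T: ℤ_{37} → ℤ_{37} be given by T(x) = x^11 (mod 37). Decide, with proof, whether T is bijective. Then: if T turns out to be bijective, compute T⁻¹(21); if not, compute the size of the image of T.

4

Since 37 is prime, the nonzero elements of ℤ_{37} form a cyclic group of order 36.
As gcd(11, 36) = 1, raising to the 11th power is a bijection on this group: if s^11 ≡ t^11 then (st^{−1})^11 = 1, and the only element of order dividing gcd(11, 36) = 1 is 1, so s = t.
With T(0) = 0 this makes T injective on all of ℤ_{37}, hence bijective (finite equal-size domain and codomain). In particular T is bijective.
Since T is bijective, we find the preimage of 21. The inverse of x ↦ x^11 on (ℤ_{37})^× is x ↦ x^23, because 11·23 = 253 = 7·36 + 1 ≡ 1 (mod 36) and x^{36} = 1 for x ≠ 0 (Fermat). So T⁻¹(21) = 21^23 mod 37.
Repeated squaring mod 37: 21^1 ≡ 21, 21^2 ≡ 21² = 441 ≡ 34, 21^4 ≡ 34² = 1156 ≡ 9, 21^8 ≡ 9² = 81 ≡ 7, 21^16 ≡ 7² = 49 ≡ 12. Since 23 = 16 + 4 + 2 + 1, 21^23 ≡ 12·9·34·21: 12·9 = 108 ≡ 34, then 34·34 = 1156 ≡ 9, then 9·21 = 189 ≡ 4. So 21^23 ≡ 4 (mod 37).
Hence T⁻¹(21) = 4.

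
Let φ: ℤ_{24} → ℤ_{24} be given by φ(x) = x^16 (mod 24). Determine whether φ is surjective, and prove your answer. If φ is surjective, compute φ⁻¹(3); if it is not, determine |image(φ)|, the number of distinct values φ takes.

φ(2): Repeated squaring mod 24: 2^1 ≡ 2, 2^2 ≡ 2² = 4, 2^4 ≡ 4² = 16, 2^8 ≡ 16² = 256 ≡ 16, 2^16 ≡ 16² = 256 ≡ 16. So 2^16 ≡ 16 (mod 24).
φ(4): Repeated squaring mod 24: 4^1 ≡ 4, 4^2 ≡ 4² = 16, 4^4 ≡ 16² = 256 ≡ 16, 4^8 ≡ 16² = 256 ≡ 16, 4^16 ≡ 16² = 256 ≡ 16. So 4^16 ≡ 16 (mod 24).
So φ(2) = φ(4) = 16 while 2 ≠ 4, therefore φ is not injective.
A non-injective map from the 24-element set ℤ_{24} to itself takes at most 23 distinct values, so it cannot be surjective. Therefore φ is not surjective.
Since φ is not surjective, we determine |image(φ)|. Computing x^16 mod 24 for each x (by repeated squaring, reducing mod 24 at every step), the values φ(0), φ(1), …, φ(23) are: 0, 1, 16, 9, 16, 1, 0, 1, 16, 9, 16, 1, 0, 1, 16, 9, 16, 1, 0, 1, 16, 9, 16, 1.
The distinct values are {0, 1, 9, 16}; there are 4 of them.

4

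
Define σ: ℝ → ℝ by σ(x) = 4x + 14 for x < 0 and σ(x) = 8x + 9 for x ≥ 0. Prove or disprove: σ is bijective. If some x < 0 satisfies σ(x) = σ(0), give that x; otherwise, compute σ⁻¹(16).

-5/4

Both pieces are strictly increasing (slopes 4 and 8), so each is injective on its own interval.
The left piece maps (−∞, 0) onto (−∞, 14); the right piece maps [0, ∞) onto [9, ∞).
These images overlap. In particular σ(0) = 9 (right piece), and solving 4x + 14 = 9 on the left piece gives x = −5/4 < 0.
So σ(−5/4) = σ(0) with −5/4 ≠ 0, and σ is not injective, hence not bijective. This x = −5/4 is the requested value below 0.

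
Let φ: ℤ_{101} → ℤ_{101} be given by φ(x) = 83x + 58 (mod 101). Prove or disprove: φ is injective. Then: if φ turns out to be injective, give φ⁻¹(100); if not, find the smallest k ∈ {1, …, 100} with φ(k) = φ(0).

If φ(x_1) = φ(x_2), then 83x_1 ≡ 83x_2 (mod 101). Because gcd(83, 101) = 1, we may cancel 83 to get x_1 ≡ x_2 (mod 101).
Hence φ is injective.
We now compute 83⁻¹ mod 101 explicitly. Euclid's algorithm: 101 = 1·83 + 18, 83 = 4·18 + 11, 18 = 1·11 + 7, 11 = 1·7 + 4, 7 = 1·4 + 3, 4 = 1·3 + 1; back-substituting gives 1 = 28·83 − 23·101, so 83⁻¹ ≡ 28 (mod 101).
Since φ is injective, we find φ⁻¹(100): we need 83x ≡ 100 − 58 ≡ 42 (mod 101). Using 83⁻¹ = 28: x ≡ 28·42 = 1176 = 11·101 + 65, so x = 65.
Check: φ(65) = 83·65 + 58 = 5453 = 53·101 + 100 ≡ 100 (mod 101).

65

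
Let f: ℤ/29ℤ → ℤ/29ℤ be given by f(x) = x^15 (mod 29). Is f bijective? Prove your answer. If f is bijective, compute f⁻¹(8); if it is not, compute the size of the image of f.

21

Since 29 is prime, the nonzero elements of ℤ/29ℤ form a cyclic group of order 28.
As gcd(15, 28) = 1, raising to the 15th power is a bijection on this group: if a^15 ≡ b^15 then (ab^{−1})^15 = 1, and the only element of order dividing gcd(15, 28) = 1 is 1, so a = b.
With f(0) = 0 this makes f injective on all of ℤ/29ℤ, hence bijective (finite equal-size domain and codomain). In particular f is bijective.
Since f is bijective, we find the preimage of 8. The inverse of x ↦ x^15 on (ℤ/29ℤ)^× is x ↦ x^15, because 15·15 = 225 = 8·28 + 1 ≡ 1 (mod 28) and x^{28} = 1 for x ≠ 0 (Fermat). So f⁻¹(8) = 8^15 mod 29.
Repeated squaring mod 29: 8^1 ≡ 8, 8^2 ≡ 8² = 64 ≡ 6, 8^4 ≡ 6² = 36 ≡ 7, 8^8 ≡ 7² = 49 ≡ 20. Since 15 = 8 + 4 + 2 + 1, 8^15 ≡ 20·7·6·8: 20·7 = 140 ≡ 24, then 24·6 = 144 ≡ 28, then 28·8 = 224 ≡ 21. So 8^15 ≡ 21 (mod 29).
Hence f⁻¹(8) = 21.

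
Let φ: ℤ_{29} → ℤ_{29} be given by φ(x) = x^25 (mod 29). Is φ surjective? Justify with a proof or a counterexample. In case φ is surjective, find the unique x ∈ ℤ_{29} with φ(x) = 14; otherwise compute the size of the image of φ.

3

Since 29 is prime, the nonzero elements of ℤ_{29} form a cyclic group of order 28.
As gcd(25, 28) = 1, raising to the 25th power is a bijection on this group: if s^25 ≡ t^25 then (st^{−1})^25 = 1, and the only element of order dividing gcd(25, 28) = 1 is 1, so s = t.
With φ(0) = 0 this makes φ injective on all of ℤ_{29}, hence bijective (finite equal-size domain and codomain). In particular φ is surjective.
Since φ is surjective, we find the preimage of 14. The inverse of x ↦ x^25 on (ℤ_{29})^× is x ↦ x^9, because 25·9 = 225 = 8·28 + 1 ≡ 1 (mod 28) and x^{28} = 1 for x ≠ 0 (Fermat). So φ⁻¹(14) = 14^9 mod 29.
Repeated squaring mod 29: 14^1 ≡ 14, 14^2 ≡ 14² = 196 ≡ 22, 14^4 ≡ 22² = 484 ≡ 20, 14^8 ≡ 20² = 400 ≡ 23. Since 9 = 8 + 1, 14^9 ≡ 23·14: 23·14 = 322 ≡ 3. So 14^9 ≡ 3 (mod 29).
Hence φ⁻¹(14) = 3.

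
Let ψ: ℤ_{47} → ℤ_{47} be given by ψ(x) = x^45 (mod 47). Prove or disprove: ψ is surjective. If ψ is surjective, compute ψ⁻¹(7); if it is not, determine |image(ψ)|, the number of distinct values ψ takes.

27

Since 47 is prime, the nonzero elements of ℤ_{47} form a cyclic group of order 46.
As gcd(45, 46) = 1, raising to the 45th power is a bijection on this group: if u^45 ≡ v^45 then (uv^{−1})^45 = 1, and the only element of order dividing gcd(45, 46) = 1 is 1, so u = v.
With ψ(0) = 0 this makes ψ injective on all of ℤ_{47}, hence bijective (finite equal-size domain and codomain). In particular ψ is surjective.
Since ψ is surjective, we find the preimage of 7. The inverse of x ↦ x^45 on (ℤ_{47})^× is x ↦ x^45, because 45·45 = 2025 = 44·46 + 1 ≡ 1 (mod 46) and x^{46} = 1 for x ≠ 0 (Fermat). So ψ⁻¹(7) = 7^45 mod 47.
Repeated squaring mod 47: 7^1 ≡ 7, 7^2 ≡ 7² = 49 ≡ 2, 7^4 ≡ 2² = 4, 7^8 ≡ 4² = 16, 7^16 ≡ 16² = 256 ≡ 21, 7^32 ≡ 21² = 441 ≡ 18. Since 45 = 32 + 8 + 4 + 1, 7^45 ≡ 18·16·4·7: 18·16 = 288 ≡ 6, then 6·4 = 24, then 24·7 = 168 ≡ 27. So 7^45 ≡ 27 (mod 47).
Hence ψ⁻¹(7) = 27.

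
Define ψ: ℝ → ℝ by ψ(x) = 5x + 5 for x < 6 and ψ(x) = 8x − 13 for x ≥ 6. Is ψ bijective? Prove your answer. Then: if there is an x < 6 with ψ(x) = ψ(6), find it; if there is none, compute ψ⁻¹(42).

Both pieces are strictly increasing (slopes 5 and 8), so each is injective on its own interval.
The left piece maps (−∞, 6) onto (−∞, 35); the right piece maps [6, ∞) onto [35, ∞).
Since 35 = 35, the images partition ℝ: ψ is injective and surjective, hence bijective.
Because the two images are disjoint, no x < 6 has ψ(x) = ψ(6), so we compute ψ⁻¹(42): 42 lies in [35, ∞), so solve 8x − 13 = 42: x = (42 + 13)/8 = 55/8.

55/8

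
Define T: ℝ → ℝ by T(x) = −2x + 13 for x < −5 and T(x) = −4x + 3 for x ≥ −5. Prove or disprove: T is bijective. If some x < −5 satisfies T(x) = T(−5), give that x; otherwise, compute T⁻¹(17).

Both pieces are strictly decreasing (slopes −2 and −4), so each is injective on its own interval.
The left piece maps (−∞, −5) onto (23, ∞); the right piece maps [−5, ∞) onto (−∞, 23].
Since 23 = 23, the images partition ℝ: T is injective and surjective, hence bijective.
Because the two images are disjoint, no x < −5 has T(x) = T(−5), so we compute T⁻¹(17): 17 lies in (−∞, 23], so solve −4x + 3 = 17: x = (17 − 3)/(−4) = −7/2.

-7/2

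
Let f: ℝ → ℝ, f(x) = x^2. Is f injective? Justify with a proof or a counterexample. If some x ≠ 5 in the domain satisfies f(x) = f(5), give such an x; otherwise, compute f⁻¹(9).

-5

f(5) = 25 = (−5)^2 = f(−5) (since 2 is even), with 5 ≠ −5. So f is not injective.
For the follow-up, such an x exists: taking x = −5 ∈ ℝ gives f(−5) = 25 = f(5) with −5 ≠ 5.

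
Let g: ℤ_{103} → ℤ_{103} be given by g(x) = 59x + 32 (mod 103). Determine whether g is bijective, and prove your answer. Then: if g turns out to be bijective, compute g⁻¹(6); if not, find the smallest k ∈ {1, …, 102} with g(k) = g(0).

Suppose g(a) = g(b) in ℤ_{103}. Then 59a + 32 ≡ 59b + 32 (mod 103), therefore 59(a − b) ≡ 0 (mod 103).
Since gcd(59, 103) = 1, 59 is invertible modulo 103, thus a − b ≡ 0 (mod 103), i.e. a = b.
We now compute 59⁻¹ mod 103 explicitly. Euclid's algorithm: 103 = 1·59 + 44, 59 = 1·44 + 15, 44 = 2·15 + 14, 15 = 1·14 + 1; back-substituting gives 1 = 7·59 − 4·103, so 59⁻¹ ≡ 7 (mod 103).
Then y ↦ 7(y − 32) is a two-sided inverse to g, so every y ∈ ℤ_{103} has a preimage.
So g is bijective.
Since g is bijective, we compute g⁻¹(6): solve 59x + 32 ≡ 6 (mod 103), i.e. 59x ≡ 77 (mod 103).
Multiplying by 59⁻¹ = 7 gives x ≡ 7·77 = 539 = 5·103 + 24 ≡ 24 (mod 103).
Check: g(24) = 59·24 + 32 = 1448 = 14·103 + 6 ≡ 6 (mod 103).

24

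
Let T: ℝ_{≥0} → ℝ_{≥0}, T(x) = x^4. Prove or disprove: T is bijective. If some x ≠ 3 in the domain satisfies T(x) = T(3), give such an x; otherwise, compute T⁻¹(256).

4

On ℝ_{≥0}, x ↦ x^4 is strictly increasing (injective) and for any y ∈ ℝ_{≥0} the 4th root y^{1/4} lies in ℝ_{≥0} (surjective). So T is bijective.
Since x ↦ x^4 is strictly increasing on ℝ_{≥0}, it is injective there, so no x ≠ 3 in the domain has T(x) = T(3). We therefore compute T⁻¹(256) = 256^{1/4} = 4 (indeed 4^4 = 256).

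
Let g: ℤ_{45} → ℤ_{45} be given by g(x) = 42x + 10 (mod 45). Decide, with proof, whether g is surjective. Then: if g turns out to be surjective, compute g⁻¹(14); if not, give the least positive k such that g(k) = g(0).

Since gcd(42, 45) = 3, we have 42x ≡ 0 (mod 3) for all x, so g(x) ≡ 1 (mod 3).
But 0 ≢ 1 (mod 3), so 0 ∈ ℤ_{45} has no preimage. Hence g is not surjective.
Since g is not surjective, we find the least positive k with g(k) = g(0): this means 42k ≡ 0 (mod 45), i.e. 45 ∣ 42k. Since gcd(42, 45) = 3, dividing through by 3 this holds exactly when 15 ∣ 14k, and as gcd(14, 15) = 1, exactly when 15 ∣ k.
The smallest positive such k is 15.

15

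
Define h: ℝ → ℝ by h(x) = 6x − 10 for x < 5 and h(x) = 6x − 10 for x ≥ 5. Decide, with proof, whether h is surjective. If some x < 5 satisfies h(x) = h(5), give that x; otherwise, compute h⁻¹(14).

4

Both pieces are strictly increasing (slopes 6 and 6), so each is injective on its own interval.
The left piece maps (−∞, 5) onto (−∞, 20); the right piece maps [5, ∞) onto [20, ∞).
These images together cover ℝ, so h is surjective.
Because the two images are disjoint, no x < 5 has h(x) = h(5), so we compute h⁻¹(14): 14 lies in (−∞, 20), so solve 6x − 10 = 14: x = (14 + 10)/6 = 4.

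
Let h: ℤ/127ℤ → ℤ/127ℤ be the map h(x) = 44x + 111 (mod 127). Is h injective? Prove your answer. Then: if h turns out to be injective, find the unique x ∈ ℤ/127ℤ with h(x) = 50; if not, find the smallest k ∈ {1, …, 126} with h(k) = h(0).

Recall: injectivity means: for all u, v in the domain, h(u) = h(v) implies u = v.
If h(u) = h(v), then 44u ≡ 44v (mod 127). Because gcd(44, 127) = 1, we may cancel 44 to get u ≡ v (mod 127).
Therefore h is injective.
We now compute 44⁻¹ mod 127 explicitly. Euclid's algorithm: 127 = 2·44 + 39, 44 = 1·39 + 5, 39 = 7·5 + 4, 5 = 1·4 + 1; back-substituting gives 1 = 26·44 − 9·127, so 44⁻¹ ≡ 26 (mod 127).
Since h is injective, we find h⁻¹(50): we need 44x ≡ 50 − 111 ≡ 66 (mod 127). Using 44⁻¹ = 26: x ≡ 26·66 = 1716 = 13·127 + 65, so x = 65.
Check: h(65) = 44·65 + 111 = 2971 = 23·127 + 50 ≡ 50 (mod 127).

65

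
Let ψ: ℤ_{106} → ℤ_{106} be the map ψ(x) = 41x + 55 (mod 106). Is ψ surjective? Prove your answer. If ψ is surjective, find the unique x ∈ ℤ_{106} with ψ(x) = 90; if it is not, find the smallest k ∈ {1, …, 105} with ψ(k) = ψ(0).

81

Since gcd(41, 106) = 1, 41 is invertible modulo 106. Euclid's algorithm: 106 = 2·41 + 24, 41 = 1·24 + 17, 24 = 1·17 + 7, 17 = 2·7 + 3, 7 = 2·3 + 1; back-substituting gives 1 = 75·41 − 29·106, so 41⁻¹ ≡ 75 (mod 106).
Then y ↦ 75(y − 55) is a two-sided inverse to ψ, so every y ∈ ℤ_{106} has a preimage.
Hence ψ is surjective.
Since ψ is surjective, we find ψ⁻¹(90): we need 41x ≡ 90 − 55 ≡ 35 (mod 106). Using 41⁻¹ = 75: x ≡ 75·35 = 2625 = 24·106 + 81, so x = 81.
Check: ψ(81) = 41·81 + 55 = 3376 = 31·106 + 90 ≡ 90 (mod 106).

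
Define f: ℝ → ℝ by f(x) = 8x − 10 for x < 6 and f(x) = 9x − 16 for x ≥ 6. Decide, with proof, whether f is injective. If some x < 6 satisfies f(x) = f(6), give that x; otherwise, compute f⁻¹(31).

Both pieces are strictly increasing (slopes 8 and 9), so each is injective on its own interval.
The left piece maps (−∞, 6) onto (−∞, 38); the right piece maps [6, ∞) onto [38, ∞).
These images are disjoint, so no value is attained by both pieces. Hence f is injective.
Because the two images are disjoint, no x < 6 has f(x) = f(6), so we compute f⁻¹(31): 31 lies in (−∞, 38), so solve 8x − 10 = 31: x = (31 + 10)/8 = 41/8.

41/8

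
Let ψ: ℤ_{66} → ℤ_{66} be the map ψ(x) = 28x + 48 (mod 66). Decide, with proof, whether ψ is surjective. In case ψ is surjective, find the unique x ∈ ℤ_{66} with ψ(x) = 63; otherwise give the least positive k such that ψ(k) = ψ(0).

Since gcd(28, 66) = 2, we have 28x ≡ 0 (mod 2) for all x, so ψ(x) ≡ 0 (mod 2).
But 1 ≢ 0 (mod 2), so 1 ∈ ℤ_{66} has no preimage. Thus ψ is not surjective.
Since ψ is not surjective, we find the least positive k with ψ(k) = ψ(0): this means 28k ≡ 0 (mod 66), i.e. 66 ∣ 28k. Since gcd(28, 66) = 2, dividing through by 2 this holds exactly when 33 ∣ 14k, and as gcd(14, 33) = 1, exactly when 33 ∣ k.
The smallest positive such k is 33.

33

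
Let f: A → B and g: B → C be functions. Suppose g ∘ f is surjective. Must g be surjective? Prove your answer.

surjective

Let c ∈ C. Since g ∘ f is surjective, some a ∈ A has g(f(a)) = c. Then b = f(a) ∈ B satisfies g(b) = c. So g is surjective.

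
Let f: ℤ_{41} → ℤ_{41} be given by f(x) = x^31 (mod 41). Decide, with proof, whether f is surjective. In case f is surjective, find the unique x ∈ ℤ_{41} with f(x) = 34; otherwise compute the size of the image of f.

22

Since 41 is prime, the nonzero elements of ℤ_{41} form a cyclic group of order 40.
As gcd(31, 40) = 1, raising to the 31st power is a bijection on this group: if u^31 ≡ v^31 then (uv^{−1})^31 = 1, and the only element of order dividing gcd(31, 40) = 1 is 1, so u = v.
With f(0) = 0 this makes f injective on all of ℤ_{41}, hence bijective (finite equal-size domain and codomain). In particular f is surjective.
Since f is surjective, we find the preimage of 34. The inverse of x ↦ x^31 on (ℤ_{41})^× is x ↦ x^31, because 31·31 = 961 = 24·40 + 1 ≡ 1 (mod 40) and x^{40} = 1 for x ≠ 0 (Fermat). So f⁻¹(34) = 34^31 mod 41.
Repeated squaring mod 41: 34^1 ≡ 34, 34^2 ≡ 34² = 1156 ≡ 8, 34^4 ≡ 8² = 64 ≡ 23, 34^8 ≡ 23² = 529 ≡ 37, 34^16 ≡ 37² = 1369 ≡ 16. Since 31 = 16 + 8 + 4 + 2 + 1, 34^31 ≡ 16·37·23·8·34: 16·37 = 592 ≡ 18, then 18·23 = 414 ≡ 4, then 4·8 = 32, then 32·34 = 1088 ≡ 22. So 34^31 ≡ 22 (mod 41).
Hence f⁻¹(34) = 22.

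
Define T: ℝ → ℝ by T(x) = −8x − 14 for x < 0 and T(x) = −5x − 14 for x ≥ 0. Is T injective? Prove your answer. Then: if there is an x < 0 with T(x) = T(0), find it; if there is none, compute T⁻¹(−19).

1

Both pieces are strictly decreasing (slopes −8 and −5), so each is injective on its own interval.
The left piece maps (−∞, 0) onto (−14, ∞); the right piece maps [0, ∞) onto (−∞, −14].
These images are disjoint, so no value is attained by both pieces. Hence T is injective.
Because the two images are disjoint, no x < 0 has T(x) = T(0), so we compute T⁻¹(−19): −19 lies in (−∞, −14], so solve −5x − 14 = −19: x = (−19 + 14)/(−5) = 1.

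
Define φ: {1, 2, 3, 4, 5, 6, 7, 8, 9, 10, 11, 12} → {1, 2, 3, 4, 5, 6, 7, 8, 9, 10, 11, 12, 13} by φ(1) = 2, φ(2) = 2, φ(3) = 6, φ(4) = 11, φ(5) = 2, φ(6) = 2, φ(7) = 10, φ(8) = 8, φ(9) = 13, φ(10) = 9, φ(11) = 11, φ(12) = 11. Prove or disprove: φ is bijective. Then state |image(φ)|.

φ(1) = 2 = φ(2) with 1 ≠ 2, so φ is not injective, hence not bijective.
The image of φ is {2, 6, 8, 9, 10, 11, 13}, which has 7 elements.

7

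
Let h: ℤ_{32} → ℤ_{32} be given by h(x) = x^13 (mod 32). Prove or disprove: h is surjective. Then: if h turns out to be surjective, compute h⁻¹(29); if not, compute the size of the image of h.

17

h(0) = 0^13 = 0.
h(2): Repeated squaring mod 32: 2^1 ≡ 2, 2^2 ≡ 2² = 4, 2^4 ≡ 4² = 16, 2^8 ≡ 16² = 256 ≡ 0. Since 13 = 8 + 4 + 1, 2^13 ≡ 0·16·2: 0·16 = 0, then 0·2 = 0. So 2^13 ≡ 0 (mod 32).
So h(0) = h(2) = 0 while 0 ≠ 2, so h is not injective.
A non-injective map from the 32-element set ℤ_{32} to itself takes at most 31 distinct values, so it cannot be surjective. Thus h is not surjective.
Since h is not surjective, we determine |image(h)|. Computing x^13 mod 32 for each x (by repeated squaring, reducing mod 32 at every step), the values h(0), h(1), …, h(31) are: 0, 1, 0, 19, 0, 21, 0, 7, 0, 9, 0, 27, 0, 29, 0, 15, 0, 17, 0, 3, 0, 5, 0, 23, 0, 25, 0, 11, 0, 13, 0, 31.
The distinct values are {0, 1, 3, 5, 7, 9, 11, 13, 15, 17, 19, 21, 23, 25, 27, 29, 31}; there are 17 of them.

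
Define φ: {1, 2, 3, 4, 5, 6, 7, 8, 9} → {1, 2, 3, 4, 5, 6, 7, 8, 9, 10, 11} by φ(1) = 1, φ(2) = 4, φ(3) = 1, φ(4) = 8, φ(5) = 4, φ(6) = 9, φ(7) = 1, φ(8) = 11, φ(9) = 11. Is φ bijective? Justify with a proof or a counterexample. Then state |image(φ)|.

5

φ(1) = 1 = φ(3) with 1 ≠ 3, so φ is not injective, hence not bijective.
The image of φ is {1, 4, 8, 9, 11}, which has 5 elements.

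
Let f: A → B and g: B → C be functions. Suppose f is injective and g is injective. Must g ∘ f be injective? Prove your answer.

Suppose (g ∘ f)(s) = (g ∘ f)(t), i.e. g(f(s)) = g(f(t)).
Since g is injective, f(s) = f(t). Since f is injective, s = t. Hence g ∘ f is injective.

injective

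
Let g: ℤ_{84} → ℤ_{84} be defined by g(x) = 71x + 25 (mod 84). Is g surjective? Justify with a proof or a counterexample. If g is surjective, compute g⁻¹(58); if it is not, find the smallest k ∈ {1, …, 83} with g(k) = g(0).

75

Recall that surjectivity means every element of the codomain has a preimage under g.
Since gcd(71, 84) = 1, 71 is invertible modulo 84. Euclid's algorithm: 84 = 1·71 + 13, 71 = 5·13 + 6, 13 = 2·6 + 1; back-substituting gives 1 = 71·71 − 60·84, so 71⁻¹ ≡ 71 (mod 84).
Then y ↦ 71(y − 25) is a two-sided inverse to g, so every y ∈ ℤ_{84} has a preimage.
So g is surjective.
Since g is surjective, we find g⁻¹(58): we need 71x ≡ 58 − 25 ≡ 33 (mod 84). Using 71⁻¹ = 71: x ≡ 71·33 = 2343 = 27·84 + 75, so x = 75.
Check: g(75) = 71·75 + 25 = 5350 = 63·84 + 58 ≡ 58 (mod 84).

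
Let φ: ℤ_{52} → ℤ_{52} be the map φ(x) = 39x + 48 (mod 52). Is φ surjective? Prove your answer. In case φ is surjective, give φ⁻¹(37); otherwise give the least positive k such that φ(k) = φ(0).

4

Since gcd(39, 52) = 13, we have 39x ≡ 0 (mod 13) for all x, so φ(x) ≡ 9 (mod 13).
But 0 ≢ 9 (mod 13), so 0 ∈ ℤ_{52} has no preimage. Therefore φ is not surjective.
Since φ is not surjective, we find the least positive k with φ(k) = φ(0): this means 39k ≡ 0 (mod 52), i.e. 52 ∣ 39k. Since gcd(39, 52) = 13, dividing through by 13 this holds exactly when 4 ∣ 3k, and as gcd(3, 4) = 1, exactly when 4 ∣ k.
The smallest positive such k is 4.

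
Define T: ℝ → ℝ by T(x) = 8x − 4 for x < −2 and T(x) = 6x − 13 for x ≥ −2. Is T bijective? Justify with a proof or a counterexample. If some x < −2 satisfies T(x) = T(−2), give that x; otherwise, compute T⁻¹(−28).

Both pieces are strictly increasing (slopes 8 and 6), so each is injective on its own interval.
The left piece maps (−∞, −2) onto (−∞, −20); the right piece maps [−2, ∞) onto [−25, ∞).
These images overlap. In particular T(−2) = −25 (right piece), and solving 8x − 4 = −25 on the left piece gives x = −21/8 < −2.
So T(−21/8) = T(−2) with −21/8 ≠ −2, and T is not injective, hence not bijective. This x = −21/8 is the requested value below −2.

-21/8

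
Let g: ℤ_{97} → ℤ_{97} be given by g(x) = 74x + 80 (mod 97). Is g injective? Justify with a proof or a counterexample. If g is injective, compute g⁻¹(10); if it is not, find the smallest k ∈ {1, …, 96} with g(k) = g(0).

If g(s) = g(t), then 74s ≡ 74t (mod 97). Because gcd(74, 97) = 1, we may cancel 74 to get s ≡ t (mod 97).
So g is injective.
We now compute 74⁻¹ mod 97 explicitly. Euclid's algorithm: 97 = 1·74 + 23, 74 = 3·23 + 5, 23 = 4·5 + 3, 5 = 1·3 + 2, 3 = 1·2 + 1; back-substituting gives 1 = 59·74 − 45·97, so 74⁻¹ ≡ 59 (mod 97).
Since g is injective, we find g⁻¹(10): we need 74x ≡ 10 − 80 ≡ 27 (mod 97). Using 74⁻¹ = 59: x ≡ 59·27 = 1593 = 16·97 + 41, so x = 41.
Check: g(41) = 74·41 + 80 = 3114 = 32·97 + 10 ≡ 10 (mod 97).

41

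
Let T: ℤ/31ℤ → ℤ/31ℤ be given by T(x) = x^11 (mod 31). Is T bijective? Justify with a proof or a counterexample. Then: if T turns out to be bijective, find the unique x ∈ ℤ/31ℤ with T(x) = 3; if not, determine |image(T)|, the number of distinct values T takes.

13

Since 31 is prime, the nonzero elements of ℤ/31ℤ form a cyclic group of order 30.
As gcd(11, 30) = 1, raising to the 11th power is a bijection on this group: if x_1^11 ≡ x_2^11 then (x_1x_2^{−1})^11 = 1, and the only element of order dividing gcd(11, 30) = 1 is 1, so x_1 = x_2.
With T(0) = 0 this makes T injective on all of ℤ/31ℤ, hence bijective (finite equal-size domain and codomain). In particular T is bijective.
Since T is bijective, we find the preimage of 3. The inverse of x ↦ x^11 on (ℤ/31ℤ)^× is x ↦ x^11, because 11·11 = 121 = 4·30 + 1 ≡ 1 (mod 30) and x^{30} = 1 for x ≠ 0 (Fermat). So T⁻¹(3) = 3^11 mod 31.
Repeated squaring mod 31: 3^1 ≡ 3, 3^2 ≡ 3² = 9, 3^4 ≡ 9² = 81 ≡ 19, 3^8 ≡ 19² = 361 ≡ 20. Since 11 = 8 + 2 + 1, 3^11 ≡ 20·9·3: 20·9 = 180 ≡ 25, then 25·3 = 75 ≡ 13. So 3^11 ≡ 13 (mod 31).
Hence T⁻¹(3) = 13.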